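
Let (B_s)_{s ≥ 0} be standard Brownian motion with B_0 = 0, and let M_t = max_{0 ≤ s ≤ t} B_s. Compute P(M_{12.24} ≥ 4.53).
P(M_{12.24} ≥ 4.53) = 2·P(B_{12.24} ≥ 4.53) = 2(1 − Φ(4.53/√12.24)) ≈ 0.1954

By the reflection principle for Brownian motion, P(M_t ≥ a) = 2 · P(B_t ≥ a) for a ≥ 0. Since B_t ~ N(0, t), P(B_t ≥ 4.53) = 1 − Φ(4.53/√t) = 1 − Φ(4.53/√12.24) = 1 − Φ(1.2948). So
  P(M_{12.24} ≥ 4.53) = 2(1 − Φ(1.2948)) ≈ 0.1954.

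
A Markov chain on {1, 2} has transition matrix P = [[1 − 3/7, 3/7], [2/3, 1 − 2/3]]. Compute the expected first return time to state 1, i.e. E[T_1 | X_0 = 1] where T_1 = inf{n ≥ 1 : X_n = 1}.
E[T_1 | X_0 = 1] = 1/π_1 = 23/14

For an irreducible recurrent Markov chain with stationary distribution π, E[T_i | X_0 = i] = 1/π_i (Kac's formula). Here π_1 = (2/3)/(3/7 + 2/3) = (2/3)/(23/21) = 14/23, so E[T_1 | X_0 = 1] = 1/π_1 = (3/7 + 2/3)/(2/3) = (23/21)/(2/3) = 23/14.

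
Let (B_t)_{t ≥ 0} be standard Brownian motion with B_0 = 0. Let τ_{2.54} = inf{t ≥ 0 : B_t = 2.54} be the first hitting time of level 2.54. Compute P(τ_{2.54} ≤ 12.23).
P(τ_{2.54} ≤ 12.23) = 2(1 − Φ(2.54/√12.23)) = 2(1 − Φ(0.7263)) ≈ 0.4677

By the reflection principle for standard BM, P(τ_b ≤ t) = 2 · P(B_t ≥ b). Since B_t ~ N(0, t), P(B_t ≥ 2.54) = 1 − Φ(2.54/√t) = 1 − Φ(2.54/√12.23) = 1 − Φ(0.7263) ≈ 0.23383. Doubling: P(τ_{2.54} ≤ 12.23) ≈ 2 · 0.23383 = 0.46766 ≈ 0.4677.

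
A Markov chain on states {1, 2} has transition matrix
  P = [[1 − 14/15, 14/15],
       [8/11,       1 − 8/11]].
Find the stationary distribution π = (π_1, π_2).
π_1 = 60/137, π_2 = 77/137

Solve πP = π with π_1 + π_2 = 1. From πP = π: π_1 · (1 − 14/15) + π_2 · 8/11 = π_1 ⇒ π_2 · 8/11 = π_1 · 14/15 ⇒ π_2/π_1 = (14/15)/(8/11) = 77/60. Together with π_1 + π_2 = 1:
  π_1 = (8/11)/(14/15 + 8/11) = (8/11)/(274/165) = 60/137,
  π_2 = (14/15)/(14/15 + 8/11) = (14/15)/(274/165) = 77/137.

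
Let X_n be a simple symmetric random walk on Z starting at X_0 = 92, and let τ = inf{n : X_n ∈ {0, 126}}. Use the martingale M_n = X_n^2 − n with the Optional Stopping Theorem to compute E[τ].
E[τ] = 3128

M_n = X_n^2 − n is a martingale (since E[X_{n+1}^2 | F_n] = X_n^2 + 1). By OST (τ has finite mean in a bounded region), E[M_τ] = E[M_0] = X_0^2 − 0 = 92^2 = 8464. Also E[M_τ] = E[X_τ^2] − E[τ]. The walk exits at 0 or 126, with P(hit 126 first) = 92/126, so E[X_τ^2] = 126^2 · 92/126 + 0 = 11592. Thus E[τ] = E[X_τ^2] − E[M_τ] = 11592 − 8464 = 3128 = 92(126 − 92) = 3128.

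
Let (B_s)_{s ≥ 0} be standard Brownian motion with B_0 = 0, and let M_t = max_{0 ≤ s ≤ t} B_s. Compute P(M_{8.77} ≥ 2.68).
P(M_{8.77} ≥ 2.68) = 2·P(B_{8.77} ≥ 2.68) = 2(1 − Φ(2.68/√8.77)) ≈ 0.3655

By the reflection principle for Brownian motion, P(M_t ≥ a) = 2 · P(B_t ≥ a) for a ≥ 0. Since B_t ~ N(0, t), P(B_t ≥ 2.68) = 1 − Φ(2.68/√t) = 1 − Φ(2.68/√8.77) = 1 − Φ(0.9050). So
  P(M_{8.77} ≥ 2.68) = 2(1 − Φ(0.9050)) ≈ 0.3655.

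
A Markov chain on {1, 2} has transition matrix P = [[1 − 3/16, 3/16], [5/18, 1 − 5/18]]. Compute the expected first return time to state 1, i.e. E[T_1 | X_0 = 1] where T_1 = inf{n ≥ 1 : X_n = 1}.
E[T_1 | X_0 = 1] = 1/π_1 = 67/40

For an irreducible recurrent Markov chain with stationary distribution π, E[T_i | X_0 = i] = 1/π_i (Kac's formula). Here π_1 = (5/18)/(3/16 + 5/18) = (5/18)/(67/144) = 40/67, so E[T_1 | X_0 = 1] = 1/π_1 = (3/16 + 5/18)/(5/18) = (67/144)/(5/18) = 67/40.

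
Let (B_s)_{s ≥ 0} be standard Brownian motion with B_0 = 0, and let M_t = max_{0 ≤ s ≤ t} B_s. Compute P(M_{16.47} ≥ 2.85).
P(M_{16.47} ≥ 2.85) = 2·P(B_{16.47} ≥ 2.85) = 2(1 − Φ(2.85/√16.47)) ≈ 0.4825

By the reflection principle for Brownian motion, P(M_t ≥ a) = 2 · P(B_t ≥ a) for a ≥ 0. Since B_t ~ N(0, t), P(B_t ≥ 2.85) = 1 − Φ(2.85/√t) = 1 − Φ(2.85/√16.47) = 1 − Φ(0.7023). So
  P(M_{16.47} ≥ 2.85) = 2(1 − Φ(0.7023)) ≈ 0.4825.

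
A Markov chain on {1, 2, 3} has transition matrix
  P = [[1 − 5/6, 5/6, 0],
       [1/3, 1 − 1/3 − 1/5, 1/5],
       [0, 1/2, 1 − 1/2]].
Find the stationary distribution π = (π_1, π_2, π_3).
π = (2/9, 5/9, 2/9)

This is a birth-death chain on three states, which satisfies detailed balance: π_1 · P_{12} = π_2 · P_{21} and π_2 · P_{23} = π_3 · P_{32}.
From π_1 · 5/6 = π_2 · 1/3: π_2/π_1 = (5/6)/(1/3) = 5/2.
From π_2 · 1/5 = π_3 · 1/2: π_3/π_2 = (1/5)/(1/2) = 2/5.
Take π_1 proportional to 1; then unnormalized π = (1, 5/2, 1). Normalize by dividing by the sum 9/2:
  π = (2/9, 5/9, 2/9).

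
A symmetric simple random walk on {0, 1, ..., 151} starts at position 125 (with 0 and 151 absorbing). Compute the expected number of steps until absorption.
E[τ | X_0 = 125] = 3250

Let v_k = E[τ | X_0 = k]. Boundary: v_0 = v_151 = 0. Recurrence: v_k = 1 + (v_{k-1} + v_{k+1})/2 for 1 ≤ k ≤ 150. The particular solution to v_k − (v_{k-1} + v_{k+1})/2 = 1 is v_k = −k^2. Adding homogeneous solution A + B k and matching boundaries gives v_k = k (151 − k). Substituting k = 125: v_125 = 125 · 26 = 3250.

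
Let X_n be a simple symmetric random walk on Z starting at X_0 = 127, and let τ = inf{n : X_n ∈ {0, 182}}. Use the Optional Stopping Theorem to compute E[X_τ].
E[X_τ] = 127

X_n is a martingale and τ is a bounded-mean stopping time (indeed τ is finite a.s. with bounded expectation since the walk is in a bounded region). By the OST, E[X_τ] = E[X_0] = 127. Equivalently: E[X_τ] = 182 · P(hit 182 first) + 0 · P(hit 0 first) = 182 · (127/182) = 127.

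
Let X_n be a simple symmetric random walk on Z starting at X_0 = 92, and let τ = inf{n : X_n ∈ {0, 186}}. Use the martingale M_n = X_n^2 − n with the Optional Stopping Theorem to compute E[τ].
E[τ] = 8648

M_n = X_n^2 − n is a martingale (since E[X_{n+1}^2 | F_n] = X_n^2 + 1). By OST (τ has finite mean in a bounded region), E[M_τ] = E[M_0] = X_0^2 − 0 = 92^2 = 8464. Also E[M_τ] = E[X_τ^2] − E[τ]. The walk exits at 0 or 186, with P(hit 186 first) = 92/186, so E[X_τ^2] = 186^2 · 92/186 + 0 = 17112. Thus E[τ] = E[X_τ^2] − E[M_τ] = 17112 − 8464 = 8648 = 92(186 − 92) = 8648.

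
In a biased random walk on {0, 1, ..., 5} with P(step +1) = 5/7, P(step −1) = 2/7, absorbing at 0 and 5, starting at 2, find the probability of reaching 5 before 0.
P(hit 5 before 0) = (1 − (2/5)^2) / (1 − (2/5)^5) = 875/1031

Let u_k denote P(reach 5 before 0 | start at k). Boundary: u_0 = 0, u_5 = 1. Recurrence: u_k = 5/7·u_{k+1} + 2/7·u_{k-1} for 1 ≤ k ≤ 4. Try u_k = A + B·r^k with r = q/p = (2/7)/(5/7) = 2/5. Substitution satisfies the recurrence; boundary conditions give:
  u_k = (1 − r^k) / (1 − r^N) = (1 − (2/5)^2) / (1 − (2/5)^5) = 875/1031.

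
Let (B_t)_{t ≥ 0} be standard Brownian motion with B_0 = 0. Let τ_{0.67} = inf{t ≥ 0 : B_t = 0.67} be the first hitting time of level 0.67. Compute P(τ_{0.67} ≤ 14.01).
P(τ_{0.67} ≤ 14.01) = 2(1 − Φ(0.67/√14.01)) = 2(1 − Φ(0.1790)) ≈ 0.8579

By the reflection principle for standard BM, P(τ_b ≤ t) = 2 · P(B_t ≥ b). Since B_t ~ N(0, t), P(B_t ≥ 0.67) = 1 − Φ(0.67/√t) = 1 − Φ(0.67/√14.01) = 1 − Φ(0.1790) ≈ 0.42897. Doubling: P(τ_{0.67} ≤ 14.01) ≈ 2 · 0.42897 = 0.85794 ≈ 0.8579.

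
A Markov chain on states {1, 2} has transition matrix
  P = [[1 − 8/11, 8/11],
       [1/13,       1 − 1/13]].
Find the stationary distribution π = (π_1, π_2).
π_1 = 11/115, π_2 = 104/115

Solve πP = π with π_1 + π_2 = 1. From πP = π: π_1 · (1 − 8/11) + π_2 · 1/13 = π_1 ⇒ π_2 · 1/13 = π_1 · 8/11 ⇒ π_2/π_1 = (8/11)/(1/13) = 104/11. Together with π_1 + π_2 = 1:
  π_1 = (1/13)/(8/11 + 1/13) = (1/13)/(115/143) = 11/115,
  π_2 = (8/11)/(8/11 + 1/13) = (8/11)/(115/143) = 104/115.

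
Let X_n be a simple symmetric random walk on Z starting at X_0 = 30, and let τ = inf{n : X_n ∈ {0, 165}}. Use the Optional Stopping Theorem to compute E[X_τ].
E[X_τ] = 30

X_n is a martingale and τ is a bounded-mean stopping time (indeed τ is finite a.s. with bounded expectation since the walk is in a bounded region). By the OST, E[X_τ] = E[X_0] = 30. Equivalently: E[X_τ] = 165 · P(hit 165 first) + 0 · P(hit 0 first) = 165 · (30/165) = 30.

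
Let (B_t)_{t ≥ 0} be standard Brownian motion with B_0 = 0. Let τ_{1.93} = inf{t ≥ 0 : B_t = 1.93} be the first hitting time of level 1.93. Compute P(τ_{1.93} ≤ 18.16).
P(τ_{1.93} ≤ 18.16) = 2(1 − Φ(1.93/√18.16)) = 2(1 − Φ(0.4529)) ≈ 0.6506

By the reflection principle for standard BM, P(τ_b ≤ t) = 2 · P(B_t ≥ b). Since B_t ~ N(0, t), P(B_t ≥ 1.93) = 1 − Φ(1.93/√t) = 1 − Φ(1.93/√18.16) = 1 − Φ(0.4529) ≈ 0.32531. Doubling: P(τ_{1.93} ≤ 18.16) ≈ 2 · 0.32531 = 0.65062 ≈ 0.6506.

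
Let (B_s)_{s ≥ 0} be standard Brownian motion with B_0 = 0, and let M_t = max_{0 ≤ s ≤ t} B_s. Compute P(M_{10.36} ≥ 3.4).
P(M_{10.36} ≥ 3.4) = 2·P(B_{10.36} ≥ 3.4) = 2(1 − Φ(3.4/√10.36)) ≈ 0.2908

By the reflection principle for Brownian motion, P(M_t ≥ a) = 2 · P(B_t ≥ a) for a ≥ 0. Since B_t ~ N(0, t), P(B_t ≥ 3.4) = 1 − Φ(3.4/√t) = 1 − Φ(3.4/√10.36) = 1 − Φ(1.0563). So
  P(M_{10.36} ≥ 3.4) = 2(1 − Φ(1.0563)) ≈ 0.2908.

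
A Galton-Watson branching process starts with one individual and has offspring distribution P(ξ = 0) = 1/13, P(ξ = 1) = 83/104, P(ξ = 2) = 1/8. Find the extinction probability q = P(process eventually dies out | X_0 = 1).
q = 8/13

The pgf is f(s) = 1/13 + 83/104·s + 1/8·s². The extinction probability q is the smallest fixed point of f in [0, 1]. Setting s = f(s):
  1/8·s² + (83/104 − 1)·s + 1/13 = 0
  1/8·s² − (1/13 + 1/8)·s + 1/13 = 0
which factors as (s − 1)·(1/8·s − 1/13) = 0, giving roots s = 1 and s = (1/13)/(1/8) = 8/13.
Mean offspring μ = 83/104 + 2·1/8 = 109/104 > 1 (supercritical), so q < 1. The extinction probability is the smaller root: q = (1/13)/(1/8) = 8/13.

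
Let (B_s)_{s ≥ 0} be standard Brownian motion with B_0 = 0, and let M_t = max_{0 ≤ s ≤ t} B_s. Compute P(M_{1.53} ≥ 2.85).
P(M_{1.53} ≥ 2.85) = 2·P(B_{1.53} ≥ 2.85) = 2(1 − Φ(2.85/√1.53)) ≈ 0.0212

By the reflection principle for Brownian motion, P(M_t ≥ a) = 2 · P(B_t ≥ a) for a ≥ 0. Since B_t ~ N(0, t), P(B_t ≥ 2.85) = 1 − Φ(2.85/√t) = 1 − Φ(2.85/√1.53) = 1 − Φ(2.3041). So
  P(M_{1.53} ≥ 2.85) = 2(1 − Φ(2.3041)) ≈ 0.0212.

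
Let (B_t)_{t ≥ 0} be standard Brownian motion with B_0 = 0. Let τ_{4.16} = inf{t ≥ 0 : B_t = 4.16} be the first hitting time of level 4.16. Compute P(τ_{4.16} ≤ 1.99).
P(τ_{4.16} ≤ 1.99) = 2(1 − Φ(4.16/√1.99)) = 2(1 − Φ(2.9489)) ≈ 0.0032

By the reflection principle for standard BM, P(τ_b ≤ t) = 2 · P(B_t ≥ b). Since B_t ~ N(0, t), P(B_t ≥ 4.16) = 1 − Φ(4.16/√t) = 1 − Φ(4.16/√1.99) = 1 − Φ(2.9489) ≈ 0.00159. Doubling: P(τ_{4.16} ≤ 1.99) ≈ 2 · 0.00159 = 0.00318 ≈ 0.0032.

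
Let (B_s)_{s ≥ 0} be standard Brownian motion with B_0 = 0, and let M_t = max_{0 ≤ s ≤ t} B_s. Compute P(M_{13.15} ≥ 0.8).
P(M_{13.15} ≥ 0.8) = 2·P(B_{13.15} ≥ 0.8) = 2(1 − Φ(0.8/√13.15)) ≈ 0.8254

By the reflection principle for Brownian motion, P(M_t ≥ a) = 2 · P(B_t ≥ a) for a ≥ 0. Since B_t ~ N(0, t), P(B_t ≥ 0.8) = 1 − Φ(0.8/√t) = 1 − Φ(0.8/√13.15) = 1 − Φ(0.2206). So
  P(M_{13.15} ≥ 0.8) = 2(1 − Φ(0.2206)) ≈ 0.8254.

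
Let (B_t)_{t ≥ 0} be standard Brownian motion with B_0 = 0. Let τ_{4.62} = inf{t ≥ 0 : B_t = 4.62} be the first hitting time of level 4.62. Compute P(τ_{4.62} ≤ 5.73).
P(τ_{4.62} ≤ 5.73) = 2(1 − Φ(4.62/√5.73)) = 2(1 − Φ(1.9300)) ≈ 0.0536

By the reflection principle for standard BM, P(τ_b ≤ t) = 2 · P(B_t ≥ b). Since B_t ~ N(0, t), P(B_t ≥ 4.62) = 1 − Φ(4.62/√t) = 1 − Φ(4.62/√5.73) = 1 − Φ(1.9300) ≈ 0.02680. Doubling: P(τ_{4.62} ≤ 5.73) ≈ 2 · 0.02680 = 0.05360 ≈ 0.0536.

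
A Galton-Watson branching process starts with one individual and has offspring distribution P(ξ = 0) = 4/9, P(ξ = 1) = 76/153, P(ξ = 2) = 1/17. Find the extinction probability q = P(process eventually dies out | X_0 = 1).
q = 1

Mean offspring μ = 0·4/9 + 1·76/153 + 2·1/17 = 94/153 ≤ 1. For μ ≤ 1 with offspring not concentrated at 1, the Galton-Watson process goes extinct almost surely, so q = 1.
(Algebraic check: The pgf is f(s) = 4/9 + 76/153·s + 1/17·s². The extinction probability q is the smallest fixed point of f in [0, 1]. Setting s = f(s):
  1/17·s² + (76/153 − 1)·s + 4/9 = 0
  1/17·s² − (4/9 + 1/17)·s + 4/9 = 0
which factors as (s − 1)·(1/17·s − 4/9) = 0, giving roots s = 1 and s = (4/9)/(1/17) = 68/9. Since 68/9 ≥ 1, the smallest root in [0, 1] is s = 1.)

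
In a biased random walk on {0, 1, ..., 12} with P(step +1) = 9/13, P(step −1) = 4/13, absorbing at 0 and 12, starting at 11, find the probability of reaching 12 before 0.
P(hit 12 before 0) = (1 − (4/9)^11) / (1 − (4/9)^12) = 56478357549/56482551853

Let u_k denote P(reach 12 before 0 | start at k). Boundary: u_0 = 0, u_12 = 1. Recurrence: u_k = 9/13·u_{k+1} + 4/13·u_{k-1} for 1 ≤ k ≤ 11. Try u_k = A + B·r^k with r = q/p = (4/13)/(9/13) = 4/9. Substitution satisfies the recurrence; boundary conditions give:
  u_k = (1 − r^k) / (1 − r^N) = (1 − (4/9)^11) / (1 − (4/9)^12) = 56478357549/56482551853.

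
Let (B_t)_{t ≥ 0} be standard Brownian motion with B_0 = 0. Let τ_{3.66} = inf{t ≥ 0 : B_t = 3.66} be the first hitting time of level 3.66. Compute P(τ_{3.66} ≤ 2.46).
P(τ_{3.66} ≤ 2.46) = 2(1 − Φ(3.66/√2.46)) = 2(1 − Φ(2.3335)) ≈ 0.0196

By the reflection principle for standard BM, P(τ_b ≤ t) = 2 · P(B_t ≥ b). Since B_t ~ N(0, t), P(B_t ≥ 3.66) = 1 − Φ(3.66/√t) = 1 − Φ(3.66/√2.46) = 1 − Φ(2.3335) ≈ 0.00981. Doubling: P(τ_{3.66} ≤ 2.46) ≈ 2 · 0.00981 = 0.01962 ≈ 0.0196.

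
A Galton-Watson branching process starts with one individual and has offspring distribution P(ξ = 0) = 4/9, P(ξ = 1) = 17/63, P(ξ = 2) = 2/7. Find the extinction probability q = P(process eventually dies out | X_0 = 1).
q = 1

Mean offspring μ = 0·4/9 + 1·17/63 + 2·2/7 = 53/63 ≤ 1. For μ ≤ 1 with offspring not concentrated at 1, the Galton-Watson process goes extinct almost surely, so q = 1.
(Algebraic check: The pgf is f(s) = 4/9 + 17/63·s + 2/7·s². The extinction probability q is the smallest fixed point of f in [0, 1]. Setting s = f(s):
  2/7·s² + (17/63 − 1)·s + 4/9 = 0
  2/7·s² − (4/9 + 2/7)·s + 4/9 = 0
which factors as (s − 1)·(2/7·s − 4/9) = 0, giving roots s = 1 and s = (4/9)/(2/7) = 14/9. Since 14/9 ≥ 1, the smallest root in [0, 1] is s = 1.)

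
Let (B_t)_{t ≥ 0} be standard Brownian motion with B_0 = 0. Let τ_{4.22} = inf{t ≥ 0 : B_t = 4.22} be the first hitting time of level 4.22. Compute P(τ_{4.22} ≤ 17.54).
P(τ_{4.22} ≤ 17.54) = 2(1 − Φ(4.22/√17.54)) = 2(1 − Φ(1.0076)) ≈ 0.3136

By the reflection principle for standard BM, P(τ_b ≤ t) = 2 · P(B_t ≥ b). Since B_t ~ N(0, t), P(B_t ≥ 4.22) = 1 − Φ(4.22/√t) = 1 − Φ(4.22/√17.54) = 1 − Φ(1.0076) ≈ 0.15682. Doubling: P(τ_{4.22} ≤ 17.54) ≈ 2 · 0.15682 = 0.31364 ≈ 0.3136.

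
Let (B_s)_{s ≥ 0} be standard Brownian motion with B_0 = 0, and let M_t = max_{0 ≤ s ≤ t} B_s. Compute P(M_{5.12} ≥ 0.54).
P(M_{5.12} ≥ 0.54) = 2·P(B_{5.12} ≥ 0.54) = 2(1 − Φ(0.54/√5.12)) ≈ 0.8114

By the reflection principle for Brownian motion, P(M_t ≥ a) = 2 · P(B_t ≥ a) for a ≥ 0. Since B_t ~ N(0, t), P(B_t ≥ 0.54) = 1 − Φ(0.54/√t) = 1 − Φ(0.54/√5.12) = 1 − Φ(0.2386). So
  P(M_{5.12} ≥ 0.54) = 2(1 − Φ(0.2386)) ≈ 0.8114.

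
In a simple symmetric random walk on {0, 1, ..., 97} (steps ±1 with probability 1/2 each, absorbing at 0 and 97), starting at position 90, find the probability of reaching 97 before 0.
P(hit 97 before 0) = 90/97

Let u_k = P(hit 97 before 0 | start at k). Then u_0 = 0, u_97 = 1, and u_k = u_{k-1}/2 + u_{k+1}/2 for 1 ≤ k ≤ 96. This harmonic recurrence is solved by u_k = k/97, giving u_90 = 90/97.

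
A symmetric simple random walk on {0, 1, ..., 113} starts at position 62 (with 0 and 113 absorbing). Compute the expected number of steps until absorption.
E[τ | X_0 = 62] = 3162

Let v_k = E[τ | X_0 = k]. Boundary: v_0 = v_113 = 0. Recurrence: v_k = 1 + (v_{k-1} + v_{k+1})/2 for 1 ≤ k ≤ 112. The particular solution to v_k − (v_{k-1} + v_{k+1})/2 = 1 is v_k = −k^2. Adding homogeneous solution A + B k and matching boundaries gives v_k = k (113 − k). Substituting k = 62: v_62 = 62 · 51 = 3162.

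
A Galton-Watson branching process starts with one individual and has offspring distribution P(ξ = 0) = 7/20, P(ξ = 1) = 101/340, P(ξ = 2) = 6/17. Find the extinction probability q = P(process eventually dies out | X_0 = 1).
q = 119/120

The pgf is f(s) = 7/20 + 101/340·s + 6/17·s². The extinction probability q is the smallest fixed point of f in [0, 1]. Setting s = f(s):
  6/17·s² + (101/340 − 1)·s + 7/20 = 0
  6/17·s² − (7/20 + 6/17)·s + 7/20 = 0
which factors as (s − 1)·(6/17·s − 7/20) = 0, giving roots s = 1 and s = (7/20)/(6/17) = 119/120.
Mean offspring μ = 101/340 + 2·6/17 = 341/340 > 1 (supercritical), so q < 1. The extinction probability is the smaller root: q = (7/20)/(6/17) = 119/120.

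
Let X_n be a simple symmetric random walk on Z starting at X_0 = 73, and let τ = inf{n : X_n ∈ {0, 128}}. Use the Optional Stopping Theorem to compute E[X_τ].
E[X_τ] = 73

X_n is a martingale and τ is a bounded-mean stopping time (indeed τ is finite a.s. with bounded expectation since the walk is in a bounded region). By the OST, E[X_τ] = E[X_0] = 73. Equivalently: E[X_τ] = 128 · P(hit 128 first) + 0 · P(hit 0 first) = 128 · (73/128) = 73.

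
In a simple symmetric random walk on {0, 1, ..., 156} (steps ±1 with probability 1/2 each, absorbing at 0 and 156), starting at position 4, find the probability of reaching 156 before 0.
P(hit 156 before 0) = 4/156 = 1/39

Let u_k = P(hit 156 before 0 | start at k). Then u_0 = 0, u_156 = 1, and u_k = u_{k-1}/2 + u_{k+1}/2 for 1 ≤ k ≤ 155. This harmonic recurrence is solved by u_k = k/156, giving u_4 = 4/156 = 1/39.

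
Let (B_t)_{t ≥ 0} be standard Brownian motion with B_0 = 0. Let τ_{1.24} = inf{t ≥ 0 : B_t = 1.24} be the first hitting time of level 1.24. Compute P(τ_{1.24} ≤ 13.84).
P(τ_{1.24} ≤ 13.84) = 2(1 − Φ(1.24/√13.84)) = 2(1 − Φ(0.3333)) ≈ 0.7389

By the reflection principle for standard BM, P(τ_b ≤ t) = 2 · P(B_t ≥ b). Since B_t ~ N(0, t), P(B_t ≥ 1.24) = 1 − Φ(1.24/√t) = 1 − Φ(1.24/√13.84) = 1 − Φ(0.3333) ≈ 0.36945. Doubling: P(τ_{1.24} ≤ 13.84) ≈ 2 · 0.36945 = 0.73890 ≈ 0.7389.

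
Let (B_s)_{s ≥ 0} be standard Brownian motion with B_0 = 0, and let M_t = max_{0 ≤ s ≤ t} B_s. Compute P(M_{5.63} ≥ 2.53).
P(M_{5.63} ≥ 2.53) = 2·P(B_{5.63} ≥ 2.53) = 2(1 − Φ(2.53/√5.63)) ≈ 0.2863

By the reflection principle for Brownian motion, P(M_t ≥ a) = 2 · P(B_t ≥ a) for a ≥ 0. Since B_t ~ N(0, t), P(B_t ≥ 2.53) = 1 − Φ(2.53/√t) = 1 − Φ(2.53/√5.63) = 1 − Φ(1.0663). So
  P(M_{5.63} ≥ 2.53) = 2(1 − Φ(1.0663)) ≈ 0.2863.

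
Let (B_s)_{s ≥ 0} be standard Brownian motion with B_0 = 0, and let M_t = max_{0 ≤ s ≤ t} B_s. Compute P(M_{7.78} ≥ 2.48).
P(M_{7.78} ≥ 2.48) = 2·P(B_{7.78} ≥ 2.48) = 2(1 − Φ(2.48/√7.78)) ≈ 0.3739

By the reflection principle for Brownian motion, P(M_t ≥ a) = 2 · P(B_t ≥ a) for a ≥ 0. Since B_t ~ N(0, t), P(B_t ≥ 2.48) = 1 − Φ(2.48/√t) = 1 − Φ(2.48/√7.78) = 1 − Φ(0.8891). So
  P(M_{7.78} ≥ 2.48) = 2(1 − Φ(0.8891)) ≈ 0.3739.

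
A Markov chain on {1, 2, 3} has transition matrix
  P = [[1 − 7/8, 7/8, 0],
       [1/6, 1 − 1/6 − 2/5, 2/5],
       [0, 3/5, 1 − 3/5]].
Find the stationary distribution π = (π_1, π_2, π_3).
π = (4/39, 7/13, 14/39)

This is a birth-death chain on three states, which satisfies detailed balance: π_1 · P_{12} = π_2 · P_{21} and π_2 · P_{23} = π_3 · P_{32}.
From π_1 · 7/8 = π_2 · 1/6: π_2/π_1 = (7/8)/(1/6) = 21/4.
From π_2 · 2/5 = π_3 · 3/5: π_3/π_2 = (2/5)/(3/5) = 2/3.
Take π_1 proportional to 1; then unnormalized π = (1, 21/4, 7/2). Normalize by dividing by the sum 39/4:
  π = (4/39, 7/13, 14/39).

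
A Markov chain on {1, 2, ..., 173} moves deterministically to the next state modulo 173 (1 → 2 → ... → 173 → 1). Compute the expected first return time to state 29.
E[T_29 | X_0 = 29] = 173

The chain cycles deterministically, so starting at state 29 it returns in exactly 173 steps. Equivalently, the stationary distribution is uniform π_j = 1/173 for every state j, so by Kac's formula E[T_29] = 1/π_29 = 173.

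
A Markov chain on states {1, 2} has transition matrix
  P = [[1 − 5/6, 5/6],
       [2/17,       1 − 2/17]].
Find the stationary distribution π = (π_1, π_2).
π_1 = 12/97, π_2 = 85/97

Solve πP = π with π_1 + π_2 = 1. From πP = π: π_1 · (1 − 5/6) + π_2 · 2/17 = π_1 ⇒ π_2 · 2/17 = π_1 · 5/6 ⇒ π_2/π_1 = (5/6)/(2/17) = 85/12. Together with π_1 + π_2 = 1:
  π_1 = (2/17)/(5/6 + 2/17) = (2/17)/(97/102) = 12/97,
  π_2 = (5/6)/(5/6 + 2/17) = (5/6)/(97/102) = 85/97.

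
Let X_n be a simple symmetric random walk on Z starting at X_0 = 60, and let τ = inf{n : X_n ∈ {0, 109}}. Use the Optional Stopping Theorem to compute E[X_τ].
E[X_τ] = 60

X_n is a martingale and τ is a bounded-mean stopping time (indeed τ is finite a.s. with bounded expectation since the walk is in a bounded region). By the OST, E[X_τ] = E[X_0] = 60. Equivalently: E[X_τ] = 109 · P(hit 109 first) + 0 · P(hit 0 first) = 109 · (60/109) = 60.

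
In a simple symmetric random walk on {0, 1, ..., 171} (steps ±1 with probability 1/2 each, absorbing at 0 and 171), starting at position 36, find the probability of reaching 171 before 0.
P(hit 171 before 0) = 36/171 = 4/19

Let u_k = P(hit 171 before 0 | start at k). Then u_0 = 0, u_171 = 1, and u_k = u_{k-1}/2 + u_{k+1}/2 for 1 ≤ k ≤ 170. This harmonic recurrence is solved by u_k = k/171, giving u_36 = 36/171 = 4/19.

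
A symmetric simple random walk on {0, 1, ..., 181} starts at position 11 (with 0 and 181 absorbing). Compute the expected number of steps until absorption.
E[τ | X_0 = 11] = 1870

Let v_k = E[τ | X_0 = k]. Boundary: v_0 = v_181 = 0. Recurrence: v_k = 1 + (v_{k-1} + v_{k+1})/2 for 1 ≤ k ≤ 180. The particular solution to v_k − (v_{k-1} + v_{k+1})/2 = 1 is v_k = −k^2. Adding homogeneous solution A + B k and matching boundaries gives v_k = k (181 − k). Substituting k = 11: v_11 = 11 · 170 = 1870.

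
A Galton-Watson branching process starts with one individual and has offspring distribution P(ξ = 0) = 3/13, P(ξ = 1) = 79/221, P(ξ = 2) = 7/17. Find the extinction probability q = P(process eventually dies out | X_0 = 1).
q = 51/91

The pgf is f(s) = 3/13 + 79/221·s + 7/17·s². The extinction probability q is the smallest fixed point of f in [0, 1]. Setting s = f(s):
  7/17·s² + (79/221 − 1)·s + 3/13 = 0
  7/17·s² − (3/13 + 7/17)·s + 3/13 = 0
which factors as (s − 1)·(7/17·s − 3/13) = 0, giving roots s = 1 and s = (3/13)/(7/17) = 51/91.
Mean offspring μ = 79/221 + 2·7/17 = 261/221 > 1 (supercritical), so q < 1. The extinction probability is the smaller root: q = (3/13)/(7/17) = 51/91.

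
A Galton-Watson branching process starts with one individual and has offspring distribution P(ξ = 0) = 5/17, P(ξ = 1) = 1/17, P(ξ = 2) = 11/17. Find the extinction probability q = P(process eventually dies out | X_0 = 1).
q = 5/11

The pgf is f(s) = 5/17 + 1/17·s + 11/17·s². The extinction probability q is the smallest fixed point of f in [0, 1]. Setting s = f(s):
  11/17·s² + (1/17 − 1)·s + 5/17 = 0
  11/17·s² − (5/17 + 11/17)·s + 5/17 = 0
which factors as (s − 1)·(11/17·s − 5/17) = 0, giving roots s = 1 and s = (5/17)/(11/17) = 5/11.
Mean offspring μ = 1/17 + 2·11/17 = 23/17 > 1 (supercritical), so q < 1. The extinction probability is the smaller root: q = (5/17)/(11/17) = 5/11.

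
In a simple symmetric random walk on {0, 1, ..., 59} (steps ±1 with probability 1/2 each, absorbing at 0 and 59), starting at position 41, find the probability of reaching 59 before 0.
P(hit 59 before 0) = 41/59

Let u_k = P(hit 59 before 0 | start at k). Then u_0 = 0, u_59 = 1, and u_k = u_{k-1}/2 + u_{k+1}/2 for 1 ≤ k ≤ 58. This harmonic recurrence is solved by u_k = k/59, giving u_41 = 41/59.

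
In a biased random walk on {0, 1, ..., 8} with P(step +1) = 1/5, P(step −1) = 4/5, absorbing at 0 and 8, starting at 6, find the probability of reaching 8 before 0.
P(hit 8 before 0) = (1 − (4)^6) / (1 − (4)^8) = 273/4369

Let u_k denote P(reach 8 before 0 | start at k). Boundary: u_0 = 0, u_8 = 1. Recurrence: u_k = 1/5·u_{k+1} + 4/5·u_{k-1} for 1 ≤ k ≤ 7. Try u_k = A + B·r^k with r = q/p = (4/5)/(1/5) = 4. Substitution satisfies the recurrence; boundary conditions give:
  u_k = (1 − r^k) / (1 − r^N) = (1 − (4)^6) / (1 − (4)^8) = 273/4369.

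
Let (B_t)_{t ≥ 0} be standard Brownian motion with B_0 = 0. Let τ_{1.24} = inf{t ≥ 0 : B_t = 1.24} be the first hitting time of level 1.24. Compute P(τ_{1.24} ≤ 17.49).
P(τ_{1.24} ≤ 17.49) = 2(1 − Φ(1.24/√17.49)) = 2(1 − Φ(0.2965)) ≈ 0.7668

By the reflection principle for standard BM, P(τ_b ≤ t) = 2 · P(B_t ≥ b). Since B_t ~ N(0, t), P(B_t ≥ 1.24) = 1 − Φ(1.24/√t) = 1 − Φ(1.24/√17.49) = 1 − Φ(0.2965) ≈ 0.38342. Doubling: P(τ_{1.24} ≤ 17.49) ≈ 2 · 0.38342 = 0.76684 ≈ 0.7668.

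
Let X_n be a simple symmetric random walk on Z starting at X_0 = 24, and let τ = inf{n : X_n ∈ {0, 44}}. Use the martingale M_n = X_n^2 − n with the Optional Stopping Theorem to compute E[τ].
E[τ] = 480

M_n = X_n^2 − n is a martingale (since E[X_{n+1}^2 | F_n] = X_n^2 + 1). By OST (τ has finite mean in a bounded region), E[M_τ] = E[M_0] = X_0^2 − 0 = 24^2 = 576. Also E[M_τ] = E[X_τ^2] − E[τ]. The walk exits at 0 or 44, with P(hit 44 first) = 24/44, so E[X_τ^2] = 44^2 · 24/44 + 0 = 1056. Thus E[τ] = E[X_τ^2] − E[M_τ] = 1056 − 576 = 480 = 24(44 − 24) = 480.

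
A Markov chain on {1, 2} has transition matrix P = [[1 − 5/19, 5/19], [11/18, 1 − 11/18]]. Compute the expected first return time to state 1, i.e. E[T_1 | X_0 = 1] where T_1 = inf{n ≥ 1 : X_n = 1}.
E[T_1 | X_0 = 1] = 1/π_1 = 299/209

For an irreducible recurrent Markov chain with stationary distribution π, E[T_i | X_0 = i] = 1/π_i (Kac's formula). Here π_1 = (11/18)/(5/19 + 11/18) = (11/18)/(299/342) = 209/299, so E[T_1 | X_0 = 1] = 1/π_1 = (5/19 + 11/18)/(11/18) = (299/342)/(11/18) = 299/209.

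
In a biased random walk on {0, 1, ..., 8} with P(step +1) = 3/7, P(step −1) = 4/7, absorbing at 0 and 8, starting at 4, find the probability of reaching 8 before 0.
P(hit 8 before 0) = (1 − (4/3)^4) / (1 − (4/3)^8) = 81/337

Let u_k denote P(reach 8 before 0 | start at k). Boundary: u_0 = 0, u_8 = 1. Recurrence: u_k = 3/7·u_{k+1} + 4/7·u_{k-1} for 1 ≤ k ≤ 7. Try u_k = A + B·r^k with r = q/p = (4/7)/(3/7) = 4/3. Substitution satisfies the recurrence; boundary conditions give:
  u_k = (1 − r^k) / (1 − r^N) = (1 − (4/3)^4) / (1 − (4/3)^8) = 81/337.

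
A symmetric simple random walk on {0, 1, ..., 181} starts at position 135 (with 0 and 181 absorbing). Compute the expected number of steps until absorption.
E[τ | X_0 = 135] = 6210

Let v_k = E[τ | X_0 = k]. Boundary: v_0 = v_181 = 0. Recurrence: v_k = 1 + (v_{k-1} + v_{k+1})/2 for 1 ≤ k ≤ 180. The particular solution to v_k − (v_{k-1} + v_{k+1})/2 = 1 is v_k = −k^2. Adding homogeneous solution A + B k and matching boundaries gives v_k = k (181 − k). Substituting k = 135: v_135 = 135 · 46 = 6210.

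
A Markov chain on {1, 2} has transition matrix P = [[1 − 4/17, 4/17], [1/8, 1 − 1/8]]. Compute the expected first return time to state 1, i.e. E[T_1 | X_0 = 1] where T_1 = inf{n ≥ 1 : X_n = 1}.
E[T_1 | X_0 = 1] = 1/π_1 = 49/17

For an irreducible recurrent Markov chain with stationary distribution π, E[T_i | X_0 = i] = 1/π_i (Kac's formula). Here π_1 = (1/8)/(4/17 + 1/8) = (1/8)/(49/136) = 17/49, so E[T_1 | X_0 = 1] = 1/π_1 = (4/17 + 1/8)/(1/8) = (49/136)/(1/8) = 49/17.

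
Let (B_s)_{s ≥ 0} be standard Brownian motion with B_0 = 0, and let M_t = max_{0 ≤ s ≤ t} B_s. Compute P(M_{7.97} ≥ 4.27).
P(M_{7.97} ≥ 4.27) = 2·P(B_{7.97} ≥ 4.27) = 2(1 − Φ(4.27/√7.97)) ≈ 0.1304

By the reflection principle for Brownian motion, P(M_t ≥ a) = 2 · P(B_t ≥ a) for a ≥ 0. Since B_t ~ N(0, t), P(B_t ≥ 4.27) = 1 − Φ(4.27/√t) = 1 − Φ(4.27/√7.97) = 1 − Φ(1.5125). So
  P(M_{7.97} ≥ 4.27) = 2(1 − Φ(1.5125)) ≈ 0.1304.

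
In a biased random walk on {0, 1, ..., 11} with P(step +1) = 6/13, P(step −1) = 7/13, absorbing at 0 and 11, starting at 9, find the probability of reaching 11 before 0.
P(hit 11 before 0) = (1 − (7/6)^9) / (1 − (7/6)^11) = 1089932796/1614529687

Let u_k denote P(reach 11 before 0 | start at k). Boundary: u_0 = 0, u_11 = 1. Recurrence: u_k = 6/13·u_{k+1} + 7/13·u_{k-1} for 1 ≤ k ≤ 10. Try u_k = A + B·r^k with r = q/p = (7/13)/(6/13) = 7/6. Substitution satisfies the recurrence; boundary conditions give:
  u_k = (1 − r^k) / (1 − r^N) = (1 − (7/6)^9) / (1 − (7/6)^11) = 1089932796/1614529687.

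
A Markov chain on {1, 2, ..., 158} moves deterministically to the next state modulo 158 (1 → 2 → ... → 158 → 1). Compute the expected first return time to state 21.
E[T_21 | X_0 = 21] = 158

The chain cycles deterministically, so starting at state 21 it returns in exactly 158 steps. Equivalently, the stationary distribution is uniform π_j = 1/158 for every state j, so by Kac's formula E[T_21] = 1/π_21 = 158.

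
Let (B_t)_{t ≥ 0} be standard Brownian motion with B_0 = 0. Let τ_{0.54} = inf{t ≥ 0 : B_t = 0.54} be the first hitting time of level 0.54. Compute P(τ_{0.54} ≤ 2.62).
P(τ_{0.54} ≤ 2.62) = 2(1 − Φ(0.54/√2.62)) = 2(1 − Φ(0.3336)) ≈ 0.7387

By the reflection principle for standard BM, P(τ_b ≤ t) = 2 · P(B_t ≥ b). Since B_t ~ N(0, t), P(B_t ≥ 0.54) = 1 − Φ(0.54/√t) = 1 − Φ(0.54/√2.62) = 1 − Φ(0.3336) ≈ 0.36934. Doubling: P(τ_{0.54} ≤ 2.62) ≈ 2 · 0.36934 = 0.73868 ≈ 0.7387.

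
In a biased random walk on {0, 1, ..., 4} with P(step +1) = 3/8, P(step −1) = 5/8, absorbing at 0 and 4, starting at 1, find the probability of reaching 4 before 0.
P(hit 4 before 0) = (1 − (5/3)^1) / (1 − (5/3)^4) = 27/272

Let u_k denote P(reach 4 before 0 | start at k). Boundary: u_0 = 0, u_4 = 1. Recurrence: u_k = 3/8·u_{k+1} + 5/8·u_{k-1} for 1 ≤ k ≤ 3. Try u_k = A + B·r^k with r = q/p = (5/8)/(3/8) = 5/3. Substitution satisfies the recurrence; boundary conditions give:
  u_k = (1 − r^k) / (1 − r^N) = (1 − (5/3)^1) / (1 − (5/3)^4) = 27/272.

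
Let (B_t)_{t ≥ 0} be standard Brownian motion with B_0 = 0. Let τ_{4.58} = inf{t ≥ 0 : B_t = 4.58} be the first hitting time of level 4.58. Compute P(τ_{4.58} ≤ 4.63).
P(τ_{4.58} ≤ 4.63) = 2(1 − Φ(4.58/√4.63)) = 2(1 − Φ(2.1285)) ≈ 0.0333

By the reflection principle for standard BM, P(τ_b ≤ t) = 2 · P(B_t ≥ b). Since B_t ~ N(0, t), P(B_t ≥ 4.58) = 1 − Φ(4.58/√t) = 1 − Φ(4.58/√4.63) = 1 − Φ(2.1285) ≈ 0.01665. Doubling: P(τ_{4.58} ≤ 4.63) ≈ 2 · 0.01665 = 0.03330 ≈ 0.0333.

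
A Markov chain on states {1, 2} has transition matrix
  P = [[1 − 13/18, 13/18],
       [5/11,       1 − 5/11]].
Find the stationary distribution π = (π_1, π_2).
π_1 = 90/233, π_2 = 143/233

Solve πP = π with π_1 + π_2 = 1. From πP = π: π_1 · (1 − 13/18) + π_2 · 5/11 = π_1 ⇒ π_2 · 5/11 = π_1 · 13/18 ⇒ π_2/π_1 = (13/18)/(5/11) = 143/90. Together with π_1 + π_2 = 1:
  π_1 = (5/11)/(13/18 + 5/11) = (5/11)/(233/198) = 90/233,
  π_2 = (13/18)/(13/18 + 5/11) = (13/18)/(233/198) = 143/233.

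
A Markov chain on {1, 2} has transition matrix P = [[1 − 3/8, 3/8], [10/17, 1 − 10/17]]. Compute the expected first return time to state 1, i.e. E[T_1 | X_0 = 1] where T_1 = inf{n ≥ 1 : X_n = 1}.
E[T_1 | X_0 = 1] = 1/π_1 = 131/80

For an irreducible recurrent Markov chain with stationary distribution π, E[T_i | X_0 = i] = 1/π_i (Kac's formula). Here π_1 = (10/17)/(3/8 + 10/17) = (10/17)/(131/136) = 80/131, so E[T_1 | X_0 = 1] = 1/π_1 = (3/8 + 10/17)/(10/17) = (131/136)/(10/17) = 131/80.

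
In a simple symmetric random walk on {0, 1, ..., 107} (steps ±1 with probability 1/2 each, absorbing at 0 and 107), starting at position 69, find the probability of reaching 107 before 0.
P(hit 107 before 0) = 69/107

Let u_k = P(hit 107 before 0 | start at k). Then u_0 = 0, u_107 = 1, and u_k = u_{k-1}/2 + u_{k+1}/2 for 1 ≤ k ≤ 106. This harmonic recurrence is solved by u_k = k/107, giving u_69 = 69/107.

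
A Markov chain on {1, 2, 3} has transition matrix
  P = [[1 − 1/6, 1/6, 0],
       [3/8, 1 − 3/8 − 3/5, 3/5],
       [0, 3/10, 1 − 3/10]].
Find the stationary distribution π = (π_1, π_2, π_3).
π = (3/7, 4/21, 8/21)

This is a birth-death chain on three states, which satisfies detailed balance: π_1 · P_{12} = π_2 · P_{21} and π_2 · P_{23} = π_3 · P_{32}.
From π_1 · 1/6 = π_2 · 3/8: π_2/π_1 = (1/6)/(3/8) = 4/9.
From π_2 · 3/5 = π_3 · 3/10: π_3/π_2 = (3/5)/(3/10) = 2.
Take π_1 proportional to 1; then unnormalized π = (1, 4/9, 8/9). Normalize by dividing by the sum 7/3:
  π = (3/7, 4/21, 8/21).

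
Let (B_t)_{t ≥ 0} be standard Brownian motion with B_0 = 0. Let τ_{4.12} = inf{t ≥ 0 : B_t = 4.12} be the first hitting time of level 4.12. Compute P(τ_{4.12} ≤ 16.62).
P(τ_{4.12} ≤ 16.62) = 2(1 − Φ(4.12/√16.62)) = 2(1 − Φ(1.0106)) ≈ 0.3122

By the reflection principle for standard BM, P(τ_b ≤ t) = 2 · P(B_t ≥ b). Since B_t ~ N(0, t), P(B_t ≥ 4.12) = 1 − Φ(4.12/√t) = 1 − Φ(4.12/√16.62) = 1 − Φ(1.0106) ≈ 0.15610. Doubling: P(τ_{4.12} ≤ 16.62) ≈ 2 · 0.15610 = 0.31220 ≈ 0.3122.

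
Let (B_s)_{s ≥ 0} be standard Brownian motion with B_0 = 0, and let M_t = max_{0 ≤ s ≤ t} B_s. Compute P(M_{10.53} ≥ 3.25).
P(M_{10.53} ≥ 3.25) = 2·P(B_{10.53} ≥ 3.25) = 2(1 − Φ(3.25/√10.53)) ≈ 0.3166

By the reflection principle for Brownian motion, P(M_t ≥ a) = 2 · P(B_t ≥ a) for a ≥ 0. Since B_t ~ N(0, t), P(B_t ≥ 3.25) = 1 − Φ(3.25/√t) = 1 − Φ(3.25/√10.53) = 1 − Φ(1.0015). So
  P(M_{10.53} ≥ 3.25) = 2(1 − Φ(1.0015)) ≈ 0.3166.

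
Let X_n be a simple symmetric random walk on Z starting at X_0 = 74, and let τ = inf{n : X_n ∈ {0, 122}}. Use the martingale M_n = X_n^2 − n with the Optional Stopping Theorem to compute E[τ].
E[τ] = 3552

M_n = X_n^2 − n is a martingale (since E[X_{n+1}^2 | F_n] = X_n^2 + 1). By OST (τ has finite mean in a bounded region), E[M_τ] = E[M_0] = X_0^2 − 0 = 74^2 = 5476. Also E[M_τ] = E[X_τ^2] − E[τ]. The walk exits at 0 or 122, with P(hit 122 first) = 74/122, so E[X_τ^2] = 122^2 · 74/122 + 0 = 9028. Thus E[τ] = E[X_τ^2] − E[M_τ] = 9028 − 5476 = 3552 = 74(122 − 74) = 3552.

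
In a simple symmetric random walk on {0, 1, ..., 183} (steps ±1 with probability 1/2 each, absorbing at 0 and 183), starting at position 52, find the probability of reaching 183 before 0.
P(hit 183 before 0) = 52/183

Let u_k = P(hit 183 before 0 | start at k). Then u_0 = 0, u_183 = 1, and u_k = u_{k-1}/2 + u_{k+1}/2 for 1 ≤ k ≤ 182. This harmonic recurrence is solved by u_k = k/183, giving u_52 = 52/183.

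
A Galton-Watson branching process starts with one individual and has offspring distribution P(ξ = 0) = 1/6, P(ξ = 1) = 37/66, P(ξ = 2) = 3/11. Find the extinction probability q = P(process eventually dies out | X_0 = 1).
q = 11/18

The pgf is f(s) = 1/6 + 37/66·s + 3/11·s². The extinction probability q is the smallest fixed point of f in [0, 1]. Setting s = f(s):
  3/11·s² + (37/66 − 1)·s + 1/6 = 0
  3/11·s² − (1/6 + 3/11)·s + 1/6 = 0
which factors as (s − 1)·(3/11·s − 1/6) = 0, giving roots s = 1 and s = (1/6)/(3/11) = 11/18.
Mean offspring μ = 37/66 + 2·3/11 = 73/66 > 1 (supercritical), so q < 1. The extinction probability is the smaller root: q = (1/6)/(3/11) = 11/18.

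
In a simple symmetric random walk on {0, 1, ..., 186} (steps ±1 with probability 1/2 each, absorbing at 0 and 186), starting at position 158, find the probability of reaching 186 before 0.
P(hit 186 before 0) = 158/186 = 79/93

Let u_k = P(hit 186 before 0 | start at k). Then u_0 = 0, u_186 = 1, and u_k = u_{k-1}/2 + u_{k+1}/2 for 1 ≤ k ≤ 185. This harmonic recurrence is solved by u_k = k/186, giving u_158 = 158/186 = 79/93.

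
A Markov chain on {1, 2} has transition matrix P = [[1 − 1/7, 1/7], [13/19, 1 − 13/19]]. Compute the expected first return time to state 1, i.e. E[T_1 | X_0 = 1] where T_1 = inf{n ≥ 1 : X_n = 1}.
E[T_1 | X_0 = 1] = 1/π_1 = 110/91

For an irreducible recurrent Markov chain with stationary distribution π, E[T_i | X_0 = i] = 1/π_i (Kac's formula). Here π_1 = (13/19)/(1/7 + 13/19) = (13/19)/(110/133) = 91/110, so E[T_1 | X_0 = 1] = 1/π_1 = (1/7 + 13/19)/(13/19) = (110/133)/(13/19) = 110/91.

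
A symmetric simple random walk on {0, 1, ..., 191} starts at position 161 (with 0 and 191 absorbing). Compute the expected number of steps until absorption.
E[τ | X_0 = 161] = 4830

Let v_k = E[τ | X_0 = k]. Boundary: v_0 = v_191 = 0. Recurrence: v_k = 1 + (v_{k-1} + v_{k+1})/2 for 1 ≤ k ≤ 190. The particular solution to v_k − (v_{k-1} + v_{k+1})/2 = 1 is v_k = −k^2. Adding homogeneous solution A + B k and matching boundaries gives v_k = k (191 − k). Substituting k = 161: v_161 = 161 · 30 = 4830.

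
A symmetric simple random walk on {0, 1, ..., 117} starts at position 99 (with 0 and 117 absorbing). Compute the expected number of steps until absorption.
E[τ | X_0 = 99] = 1782

Let v_k = E[τ | X_0 = k]. Boundary: v_0 = v_117 = 0. Recurrence: v_k = 1 + (v_{k-1} + v_{k+1})/2 for 1 ≤ k ≤ 116. The particular solution to v_k − (v_{k-1} + v_{k+1})/2 = 1 is v_k = −k^2. Adding homogeneous solution A + B k and matching boundaries gives v_k = k (117 − k). Substituting k = 99: v_99 = 99 · 18 = 1782.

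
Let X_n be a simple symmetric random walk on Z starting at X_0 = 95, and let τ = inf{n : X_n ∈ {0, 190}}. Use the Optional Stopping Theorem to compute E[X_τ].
E[X_τ] = 95

X_n is a martingale and τ is a bounded-mean stopping time (indeed τ is finite a.s. with bounded expectation since the walk is in a bounded region). By the OST, E[X_τ] = E[X_0] = 95. Equivalently: E[X_τ] = 190 · P(hit 190 first) + 0 · P(hit 0 first) = 190 · (95/190) = 95.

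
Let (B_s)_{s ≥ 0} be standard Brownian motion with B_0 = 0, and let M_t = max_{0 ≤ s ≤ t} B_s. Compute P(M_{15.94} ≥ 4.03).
P(M_{15.94} ≥ 4.03) = 2·P(B_{15.94} ≥ 4.03) = 2(1 − Φ(4.03/√15.94)) ≈ 0.3128

By the reflection principle for Brownian motion, P(M_t ≥ a) = 2 · P(B_t ≥ a) for a ≥ 0. Since B_t ~ N(0, t), P(B_t ≥ 4.03) = 1 − Φ(4.03/√t) = 1 − Φ(4.03/√15.94) = 1 − Φ(1.0094). So
  P(M_{15.94} ≥ 4.03) = 2(1 − Φ(1.0094)) ≈ 0.3128.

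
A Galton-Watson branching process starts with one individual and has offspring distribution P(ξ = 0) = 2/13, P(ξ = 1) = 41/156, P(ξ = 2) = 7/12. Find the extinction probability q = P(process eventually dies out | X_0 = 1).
q = 24/91

The pgf is f(s) = 2/13 + 41/156·s + 7/12·s². The extinction probability q is the smallest fixed point of f in [0, 1]. Setting s = f(s):
  7/12·s² + (41/156 − 1)·s + 2/13 = 0
  7/12·s² − (2/13 + 7/12)·s + 2/13 = 0
which factors as (s − 1)·(7/12·s − 2/13) = 0, giving roots s = 1 and s = (2/13)/(7/12) = 24/91.
Mean offspring μ = 41/156 + 2·7/12 = 223/156 > 1 (supercritical), so q < 1. The extinction probability is the smaller root: q = (2/13)/(7/12) = 24/91.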